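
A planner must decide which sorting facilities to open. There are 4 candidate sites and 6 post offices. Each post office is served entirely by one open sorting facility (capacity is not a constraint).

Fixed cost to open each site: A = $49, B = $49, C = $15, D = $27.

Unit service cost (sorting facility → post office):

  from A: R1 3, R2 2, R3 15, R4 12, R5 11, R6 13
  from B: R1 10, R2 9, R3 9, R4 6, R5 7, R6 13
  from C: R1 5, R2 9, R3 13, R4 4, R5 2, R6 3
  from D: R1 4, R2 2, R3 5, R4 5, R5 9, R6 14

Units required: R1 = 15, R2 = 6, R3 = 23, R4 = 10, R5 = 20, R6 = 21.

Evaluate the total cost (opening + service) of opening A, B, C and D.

Each post office is assigned to its cheapest site among the open ones.
{A, B, C, D}: R1→A 3·15=45, R2→A 2·6=12, R3→D 5·23=115, R4→C 4·10=40, R5→C 2·20=40, R6→C 3·21=63. Service 315; fixed 140; total 455.

Total cost: 455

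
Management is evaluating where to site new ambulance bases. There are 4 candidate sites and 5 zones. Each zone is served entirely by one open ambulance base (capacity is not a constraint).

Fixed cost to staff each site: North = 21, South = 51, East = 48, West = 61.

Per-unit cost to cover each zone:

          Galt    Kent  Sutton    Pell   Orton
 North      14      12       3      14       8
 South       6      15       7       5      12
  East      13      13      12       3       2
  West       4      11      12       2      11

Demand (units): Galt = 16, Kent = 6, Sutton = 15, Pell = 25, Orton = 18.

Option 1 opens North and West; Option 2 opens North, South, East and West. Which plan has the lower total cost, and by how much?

Option 1: {North, West}: Galt→West 4·16=64, Kent→West 11·6=66, Sutton→North 3·15=45, Pell→West 2·25=50, Orton→North 8·18=144. Service 369; fixed 82; total 451.
Option 2: {North, South, East, West}: Galt→West 4·16=64, Kent→West 11·6=66, Sutton→North 3·15=45, Pell→West 2·25=50, Orton→East 2·18=36. Service 261; fixed 181; total 442.
Difference: |451 − 442| = 9.

Option 2 is cheaper by 9.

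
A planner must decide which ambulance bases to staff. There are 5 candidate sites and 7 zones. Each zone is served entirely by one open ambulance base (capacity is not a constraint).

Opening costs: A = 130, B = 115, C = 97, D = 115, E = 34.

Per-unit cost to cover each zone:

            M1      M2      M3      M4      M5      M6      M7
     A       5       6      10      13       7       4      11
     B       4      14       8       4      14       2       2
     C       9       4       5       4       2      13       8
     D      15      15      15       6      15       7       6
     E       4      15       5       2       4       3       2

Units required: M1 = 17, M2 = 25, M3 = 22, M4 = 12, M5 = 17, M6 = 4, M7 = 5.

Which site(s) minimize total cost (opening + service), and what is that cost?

For any fixed open set, each zone goes to its cheapest open site; total = fixed + service.
{C, E}: M1→E 4·17=68, M2→C 4·25=100, M3→C 5·22=110, M4→E 2·12=24, M5→C 2·17=34, M6→E 3·4=12, M7→E 2·5=10. Service 358; fixed 131; total 489.
{B, C}: M1→B 4·17=68, M2→C 4·25=100, M3→C 5·22=110, M4→B 4·12=48, M5→C 2·17=34, M6→B 2·4=8, M7→B 2·5=10. Service 378; fixed 212; total 590.
{B, C, E}: service 354 + fixed 246 = 600
{A, B, C, D, E}: M1→B 4·17=68, M2→C 4·25=100, M3→C 5·22=110, M4→E 2·12=24, M5→C 2·17=34, M6→B 2·4=8, M7→B 2·5=10. Service 354; fixed 491; total 845.
No other subset beats 489.

Open C and E; minimum total cost 489.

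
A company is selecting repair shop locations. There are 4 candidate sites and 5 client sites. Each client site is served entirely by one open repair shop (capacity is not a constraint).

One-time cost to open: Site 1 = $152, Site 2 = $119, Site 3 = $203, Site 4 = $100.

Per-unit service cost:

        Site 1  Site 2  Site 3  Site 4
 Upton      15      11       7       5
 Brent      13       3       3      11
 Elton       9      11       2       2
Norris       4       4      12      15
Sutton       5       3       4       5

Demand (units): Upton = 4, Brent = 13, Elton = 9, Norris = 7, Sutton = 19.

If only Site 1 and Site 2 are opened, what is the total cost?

Total cost: 520

Each client site is assigned to its cheapest site among the open ones.
{Site 1, Site 2}: Upton→Site 2 11·4=44, Brent→Site 2 3·13=39, Elton→Site 1 9·9=81, Norris→Site 1 4·7=28, Sutton→Site 2 3·19=57. Service 249; fixed 271; total 520.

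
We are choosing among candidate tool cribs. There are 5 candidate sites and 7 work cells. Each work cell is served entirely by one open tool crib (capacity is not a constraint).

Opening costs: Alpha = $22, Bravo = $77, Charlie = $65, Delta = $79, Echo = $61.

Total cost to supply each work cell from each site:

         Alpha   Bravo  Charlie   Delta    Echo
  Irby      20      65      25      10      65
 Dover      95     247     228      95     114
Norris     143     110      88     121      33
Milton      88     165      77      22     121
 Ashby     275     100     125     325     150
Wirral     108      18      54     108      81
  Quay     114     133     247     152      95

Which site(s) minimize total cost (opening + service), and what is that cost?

Open Bravo, Delta and Echo; minimum total cost 590.

For any fixed open set, each work cell goes to its cheapest open site; total = fixed + service.
{Bravo, Delta, Echo}: Irby→Delta 10, Dover→Delta 95, Norris→Echo 33, Milton→Delta 22, Ashby→Bravo 100, Wirral→Bravo 18, Quay→Echo 95. Service 373; fixed 217; total 590.
{Alpha, Bravo, Echo}: Irby→Alpha 20, Dover→Alpha 95, Norris→Echo 33, Milton→Alpha 88, Ashby→Bravo 100, Wirral→Bravo 18, Quay→Echo 95. Service 449; fixed 160; total 609.
{Alpha, Bravo, Delta, Echo}: Irby→Delta 10, Dover→Alpha 95, Norris→Echo 33, Milton→Delta 22, Ashby→Bravo 100, Wirral→Bravo 18, Quay→Echo 95. Service 373; fixed 239; total 612.
{Alpha, Bravo, Charlie, Delta, Echo}: Irby→Delta 10, Dover→Alpha 95, Norris→Echo 33, Milton→Delta 22, Ashby→Bravo 100, Wirral→Bravo 18, Quay→Echo 95. Service 373; fixed 304; total 677.
No other subset beats 590.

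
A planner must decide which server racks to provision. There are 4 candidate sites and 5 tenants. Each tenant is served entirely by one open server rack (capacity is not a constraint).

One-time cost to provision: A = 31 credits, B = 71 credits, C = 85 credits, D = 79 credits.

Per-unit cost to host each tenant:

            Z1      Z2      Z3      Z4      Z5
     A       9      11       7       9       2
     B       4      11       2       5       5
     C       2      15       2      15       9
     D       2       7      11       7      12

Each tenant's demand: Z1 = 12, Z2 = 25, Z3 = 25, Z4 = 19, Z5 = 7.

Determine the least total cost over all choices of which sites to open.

For any fixed open set, each tenant goes to its cheapest open site; total = fixed + service.
{B, D}: Z1→D 2·12=24, Z2→D 7·25=175, Z3→B 2·25=50, Z4→B 5·19=95, Z5→B 5·7=35. Service 379; fixed 150; total 529.
{A, B, D}: service 358 + fixed 181 = 539
{B}: service 503 + fixed 71 = 574
{A, B, C, D}: service 358 + fixed 266 = 624
(All 15 nonempty subsets were checked; B and D is lowest.)

Minimum total cost: 529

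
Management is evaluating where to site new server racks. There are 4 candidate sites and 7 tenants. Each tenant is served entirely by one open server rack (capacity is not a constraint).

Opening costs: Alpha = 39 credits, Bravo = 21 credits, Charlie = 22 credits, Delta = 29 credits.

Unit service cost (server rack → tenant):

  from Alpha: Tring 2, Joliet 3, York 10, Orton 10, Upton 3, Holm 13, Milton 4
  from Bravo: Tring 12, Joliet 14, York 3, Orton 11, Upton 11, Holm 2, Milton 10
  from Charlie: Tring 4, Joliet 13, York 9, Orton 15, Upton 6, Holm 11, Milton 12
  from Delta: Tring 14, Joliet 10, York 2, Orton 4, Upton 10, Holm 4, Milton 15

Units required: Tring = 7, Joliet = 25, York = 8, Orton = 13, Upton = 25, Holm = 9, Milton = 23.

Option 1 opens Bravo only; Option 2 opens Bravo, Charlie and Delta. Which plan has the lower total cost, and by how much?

Option 2 is cheaper by 329.

Option 1: {Bravo}: Tring→Bravo 12·7=84, Joliet→Bravo 14·25=350, York→Bravo 3·8=24, Orton→Bravo 11·13=143, Upton→Bravo 11·25=275, Holm→Bravo 2·9=18, Milton→Bravo 10·23=230. Service 1124; fixed 21; total 1145.
Option 2: {Bravo, Charlie, Delta}: Tring→Charlie 4·7=28, Joliet→Delta 10·25=250, York→Delta 2·8=16, Orton→Delta 4·13=52, Upton→Charlie 6·25=150, Holm→Bravo 2·9=18, Milton→Bravo 10·23=230. Service 744; fixed 72; total 816.
Difference: |1145 − 816| = 329.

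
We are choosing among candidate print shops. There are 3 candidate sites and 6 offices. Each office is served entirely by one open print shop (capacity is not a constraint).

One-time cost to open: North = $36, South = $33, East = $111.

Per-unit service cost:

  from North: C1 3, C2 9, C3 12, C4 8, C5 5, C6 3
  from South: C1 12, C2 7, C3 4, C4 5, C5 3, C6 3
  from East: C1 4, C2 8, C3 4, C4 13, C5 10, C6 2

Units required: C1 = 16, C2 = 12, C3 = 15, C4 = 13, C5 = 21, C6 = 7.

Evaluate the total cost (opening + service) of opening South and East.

Total cost: 494

Each office is assigned to its cheapest site among the open ones.
{South, East}: C1→East 4·16=64, C2→South 7·12=84, C3→South 4·15=60, C4→South 5·13=65, C5→South 3·21=63, C6→East 2·7=14. Service 350; fixed 144; total 494.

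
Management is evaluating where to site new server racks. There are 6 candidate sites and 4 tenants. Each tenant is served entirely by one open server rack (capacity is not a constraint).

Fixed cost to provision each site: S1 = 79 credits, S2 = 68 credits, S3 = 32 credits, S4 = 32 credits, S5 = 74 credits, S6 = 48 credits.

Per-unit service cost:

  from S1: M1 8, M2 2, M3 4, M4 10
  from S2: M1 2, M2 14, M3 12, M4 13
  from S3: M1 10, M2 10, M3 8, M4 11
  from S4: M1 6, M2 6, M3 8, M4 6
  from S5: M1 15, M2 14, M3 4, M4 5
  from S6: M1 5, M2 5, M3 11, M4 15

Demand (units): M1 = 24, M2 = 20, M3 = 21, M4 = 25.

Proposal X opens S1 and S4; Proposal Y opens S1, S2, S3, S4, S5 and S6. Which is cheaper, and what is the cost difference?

Proposal X: {S1, S4}: M1→S4 6·24=144, M2→S1 2·20=40, M3→S1 4·21=84, M4→S4 6·25=150. Service 418; fixed 111; total 529.
Proposal Y: {S1, S2, S3, S4, S5, S6}: M1→S2 2·24=48, M2→S1 2·20=40, M3→S1 4·21=84, M4→S5 5·25=125. Service 297; fixed 333; total 630.
Difference: |529 − 630| = 101.

Proposal X is cheaper by 101.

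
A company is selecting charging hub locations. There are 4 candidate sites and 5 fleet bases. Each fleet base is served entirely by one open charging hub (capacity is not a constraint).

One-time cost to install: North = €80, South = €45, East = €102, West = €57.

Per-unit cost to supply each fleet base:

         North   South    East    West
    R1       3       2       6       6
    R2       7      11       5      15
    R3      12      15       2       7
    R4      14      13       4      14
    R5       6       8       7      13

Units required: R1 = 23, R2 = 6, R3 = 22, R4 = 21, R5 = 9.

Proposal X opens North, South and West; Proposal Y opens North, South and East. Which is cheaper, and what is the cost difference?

Proposal Y is cheaper by 266.

Proposal X: {North, South, West}: R1→South 2·23=46, R2→North 7·6=42, R3→West 7·22=154, R4→South 13·21=273, R5→North 6·9=54. Service 569; fixed 182; total 751.
Proposal Y: {North, South, East}: R1→South 2·23=46, R2→East 5·6=30, R3→East 2·22=44, R4→East 4·21=84, R5→North 6·9=54. Service 258; fixed 227; total 485.
Difference: |751 − 485| = 266.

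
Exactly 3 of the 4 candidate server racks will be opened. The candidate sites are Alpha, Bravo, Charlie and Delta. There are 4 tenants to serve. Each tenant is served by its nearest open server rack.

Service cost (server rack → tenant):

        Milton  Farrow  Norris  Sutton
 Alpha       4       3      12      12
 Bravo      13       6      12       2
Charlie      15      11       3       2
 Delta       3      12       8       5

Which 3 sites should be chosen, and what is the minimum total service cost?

Choose Alpha, Charlie and Delta; total service cost 11.

With exactly 3 open, each tenant uses its cheapest among the chosen.
{Alpha, Charlie, Delta}: Milton→Delta 3, Farrow→Alpha 3, Norris→Charlie 3, Sutton→Charlie 2. Service cost 11.
{Alpha, Bravo, Charlie}: service cost 12
{Bravo, Charlie, Delta}: service cost 14
Among all 4 size-3 choices, {Alpha, Charlie, Delta} is lowest.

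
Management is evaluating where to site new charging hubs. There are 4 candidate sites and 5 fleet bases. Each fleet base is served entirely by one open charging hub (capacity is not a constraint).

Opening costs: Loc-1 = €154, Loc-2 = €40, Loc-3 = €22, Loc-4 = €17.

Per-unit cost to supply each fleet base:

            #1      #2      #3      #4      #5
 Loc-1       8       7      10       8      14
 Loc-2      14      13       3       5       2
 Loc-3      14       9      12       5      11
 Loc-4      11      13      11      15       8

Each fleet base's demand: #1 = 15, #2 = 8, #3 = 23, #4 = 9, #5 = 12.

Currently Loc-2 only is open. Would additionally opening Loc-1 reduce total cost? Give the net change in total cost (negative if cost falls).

No — net change +16 (cost rises by 16).

Current service cost with {Loc-2}: 452.
Adding Loc-1: each fleet base re-picks its cheapest; new service cost 314, saving 138.
Extra fixed cost: 154. Net change = 154 − 138 = 16.
(Totals: 492 → 508.)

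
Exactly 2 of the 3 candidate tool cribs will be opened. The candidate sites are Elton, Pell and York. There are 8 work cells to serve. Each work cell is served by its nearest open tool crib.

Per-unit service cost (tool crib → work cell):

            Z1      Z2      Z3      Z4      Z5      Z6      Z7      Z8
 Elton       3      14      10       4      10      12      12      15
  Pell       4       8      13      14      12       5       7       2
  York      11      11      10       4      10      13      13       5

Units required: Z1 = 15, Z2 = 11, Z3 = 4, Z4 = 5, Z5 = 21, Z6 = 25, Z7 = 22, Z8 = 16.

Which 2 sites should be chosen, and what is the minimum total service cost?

With exactly 2 open, each work cell uses its cheapest among the chosen.
{Elton, Pell}: Z1→Elton 3·15=45, Z2→Pell 8·11=88, Z3→Elton 10·4=40, Z4→Elton 4·5=20, Z5→Elton 10·21=210, Z6→Pell 5·25=125, Z7→Pell 7·22=154, Z8→Pell 2·16=32. Service cost 714.
{Pell, York}: service cost 729
{Elton, York}: service cost 1080
Among all 3 size-2 choices, {Elton, Pell} is lowest.

Choose Elton and Pell; total service cost 714.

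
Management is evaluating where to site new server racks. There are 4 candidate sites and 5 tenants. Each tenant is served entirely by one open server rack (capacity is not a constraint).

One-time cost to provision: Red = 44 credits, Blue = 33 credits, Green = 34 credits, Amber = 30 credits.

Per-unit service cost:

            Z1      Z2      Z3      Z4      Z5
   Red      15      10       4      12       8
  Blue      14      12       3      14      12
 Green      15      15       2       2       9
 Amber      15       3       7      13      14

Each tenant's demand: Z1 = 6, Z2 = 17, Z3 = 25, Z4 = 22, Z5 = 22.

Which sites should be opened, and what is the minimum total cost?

Open Green and Amber; minimum total cost 497.

For any fixed open set, each tenant goes to its cheapest open site; total = fixed + service.
{Green, Amber}: Z1→Green 15·6=90, Z2→Amber 3·17=51, Z3→Green 2·25=50, Z4→Green 2·22=44, Z5→Green 9·22=198. Service 433; fixed 64; total 497.
{Red, Green, Amber}: Z1→Red 15·6=90, Z2→Amber 3·17=51, Z3→Green 2·25=50, Z4→Green 2·22=44, Z5→Red 8·22=176. Service 411; fixed 108; total 519.
{Blue, Green, Amber}: service 427 + fixed 97 = 524
{Red, Blue, Green, Amber}: service 405 + fixed 141 = 546
(All 15 nonempty subsets were checked; Green and Amber is lowest.)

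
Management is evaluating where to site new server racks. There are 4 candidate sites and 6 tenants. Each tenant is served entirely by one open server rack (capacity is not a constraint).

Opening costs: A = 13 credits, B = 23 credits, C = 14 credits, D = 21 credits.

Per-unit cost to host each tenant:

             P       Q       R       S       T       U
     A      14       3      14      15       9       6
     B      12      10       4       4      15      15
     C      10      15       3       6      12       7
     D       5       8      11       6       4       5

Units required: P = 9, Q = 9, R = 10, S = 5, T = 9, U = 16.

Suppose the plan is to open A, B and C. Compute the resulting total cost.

Each tenant is assigned to its cheapest site among the open ones.
{A, B, C}: P→C 10·9=90, Q→A 3·9=27, R→C 3·10=30, S→B 4·5=20, T→A 9·9=81, U→A 6·16=96. Service 344; fixed 50; total 394.

Total cost: 394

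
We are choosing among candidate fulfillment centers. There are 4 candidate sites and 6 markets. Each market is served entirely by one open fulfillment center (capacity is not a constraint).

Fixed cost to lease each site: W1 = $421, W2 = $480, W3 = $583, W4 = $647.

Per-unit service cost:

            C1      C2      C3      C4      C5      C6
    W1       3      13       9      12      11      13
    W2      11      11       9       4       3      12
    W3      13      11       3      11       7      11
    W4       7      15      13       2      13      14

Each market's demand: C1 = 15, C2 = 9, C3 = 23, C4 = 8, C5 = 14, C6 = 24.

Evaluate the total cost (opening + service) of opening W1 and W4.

Each market is assigned to its cheapest site among the open ones.
{W1, W4}: C1→W1 3·15=45, C2→W1 13·9=117, C3→W1 9·23=207, C4→W4 2·8=16, C5→W1 11·14=154, C6→W1 13·24=312. Service 851; fixed 1068; total 1919.

Total cost: 1919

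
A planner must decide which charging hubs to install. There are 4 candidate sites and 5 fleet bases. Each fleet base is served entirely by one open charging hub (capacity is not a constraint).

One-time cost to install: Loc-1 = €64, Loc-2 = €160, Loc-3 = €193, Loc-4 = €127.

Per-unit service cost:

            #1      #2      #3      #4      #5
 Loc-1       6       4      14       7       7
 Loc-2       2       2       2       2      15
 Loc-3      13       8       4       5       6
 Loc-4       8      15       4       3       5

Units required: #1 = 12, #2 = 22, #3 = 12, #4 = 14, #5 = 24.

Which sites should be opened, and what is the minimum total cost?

Open Loc-1 and Loc-2; minimum total cost 512.

For any fixed open set, each fleet base goes to its cheapest open site; total = fixed + service.
{Loc-1, Loc-2}: #1→Loc-2 2·12=24, #2→Loc-2 2·22=44, #3→Loc-2 2·12=24, #4→Loc-2 2·14=28, #5→Loc-1 7·24=168. Service 288; fixed 224; total 512.
{Loc-2, Loc-4}: service 240 + fixed 287 = 527
{Loc-1, Loc-4}: service 370 + fixed 191 = 561
{Loc-1, Loc-2, Loc-3, Loc-4}: service 240 + fixed 544 = 784
No other subset beats 512.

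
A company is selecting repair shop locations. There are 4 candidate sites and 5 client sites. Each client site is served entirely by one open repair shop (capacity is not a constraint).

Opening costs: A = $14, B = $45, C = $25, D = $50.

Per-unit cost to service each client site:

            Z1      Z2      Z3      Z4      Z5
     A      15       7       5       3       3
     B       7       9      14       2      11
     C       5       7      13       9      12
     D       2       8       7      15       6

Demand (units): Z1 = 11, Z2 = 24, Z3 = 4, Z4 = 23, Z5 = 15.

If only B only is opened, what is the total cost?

Total cost: 605

Each client site is assigned to its cheapest site among the open ones.
{B}: Z1→B 7·11=77, Z2→B 9·24=216, Z3→B 14·4=56, Z4→B 2·23=46, Z5→B 11·15=165. Service 560; fixed 45; total 605.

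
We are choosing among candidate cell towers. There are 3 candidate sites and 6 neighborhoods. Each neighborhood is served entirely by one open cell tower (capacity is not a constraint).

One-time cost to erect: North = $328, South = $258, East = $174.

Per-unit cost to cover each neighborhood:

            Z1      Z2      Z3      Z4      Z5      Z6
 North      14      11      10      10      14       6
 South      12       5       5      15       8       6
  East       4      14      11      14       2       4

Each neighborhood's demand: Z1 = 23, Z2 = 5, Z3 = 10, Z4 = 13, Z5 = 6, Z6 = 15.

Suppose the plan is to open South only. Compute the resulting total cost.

Each neighborhood is assigned to its cheapest site among the open ones.
{South}: Z1→South 12·23=276, Z2→South 5·5=25, Z3→South 5·10=50, Z4→South 15·13=195, Z5→South 8·6=48, Z6→South 6·15=90. Service 684; fixed 258; total 942.

Total cost: 942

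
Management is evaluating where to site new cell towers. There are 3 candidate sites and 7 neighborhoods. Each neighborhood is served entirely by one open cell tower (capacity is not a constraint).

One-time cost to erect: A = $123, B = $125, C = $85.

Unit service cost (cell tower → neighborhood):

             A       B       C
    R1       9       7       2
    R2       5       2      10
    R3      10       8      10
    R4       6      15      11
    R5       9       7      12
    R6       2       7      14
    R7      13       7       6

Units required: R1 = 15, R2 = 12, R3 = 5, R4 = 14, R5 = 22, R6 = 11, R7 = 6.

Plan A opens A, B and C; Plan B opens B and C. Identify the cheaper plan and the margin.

Plan A is cheaper by 2.

Plan A: {A, B, C}: R1→C 2·15=30, R2→B 2·12=24, R3→B 8·5=40, R4→A 6·14=84, R5→B 7·22=154, R6→A 2·11=22, R7→C 6·6=36. Service 390; fixed 333; total 723.
Plan B: {B, C}: R1→C 2·15=30, R2→B 2·12=24, R3→B 8·5=40, R4→C 11·14=154, R5→B 7·22=154, R6→B 7·11=77, R7→C 6·6=36. Service 515; fixed 210; total 725.
Difference: |723 − 725| = 2.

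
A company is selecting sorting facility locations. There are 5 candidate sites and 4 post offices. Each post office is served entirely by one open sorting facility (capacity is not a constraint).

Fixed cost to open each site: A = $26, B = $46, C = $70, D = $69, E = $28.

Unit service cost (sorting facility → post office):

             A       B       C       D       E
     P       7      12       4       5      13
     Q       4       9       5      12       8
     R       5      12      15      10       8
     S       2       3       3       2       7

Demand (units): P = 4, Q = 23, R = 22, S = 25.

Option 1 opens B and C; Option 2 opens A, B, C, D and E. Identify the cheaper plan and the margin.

Option 2 is cheaper by 79.

Option 1: {B, C}: P→C 4·4=16, Q→C 5·23=115, R→B 12·22=264, S→B 3·25=75. Service 470; fixed 116; total 586.
Option 2: {A, B, C, D, E}: P→C 4·4=16, Q→A 4·23=92, R→A 5·22=110, S→A 2·25=50. Service 268; fixed 239; total 507.
Difference: |586 − 507| = 79.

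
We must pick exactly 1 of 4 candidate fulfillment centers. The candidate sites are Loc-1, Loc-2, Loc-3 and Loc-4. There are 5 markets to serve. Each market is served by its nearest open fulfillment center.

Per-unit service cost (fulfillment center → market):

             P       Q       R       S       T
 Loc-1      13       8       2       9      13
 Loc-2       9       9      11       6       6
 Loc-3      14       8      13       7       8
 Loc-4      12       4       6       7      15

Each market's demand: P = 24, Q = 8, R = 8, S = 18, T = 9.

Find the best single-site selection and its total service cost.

Choose Loc-2 only; total service cost 538.

With exactly 1 open, each market uses its cheapest among the chosen.
{Loc-2}: P→Loc-2 9·24=216, Q→Loc-2 9·8=72, R→Loc-2 11·8=88, S→Loc-2 6·18=108, T→Loc-2 6·9=54. Service cost 538.
{Loc-4}: service cost 629
{Loc-1}: service cost 671
Among all 4 size-1 choices, {Loc-2} is lowest.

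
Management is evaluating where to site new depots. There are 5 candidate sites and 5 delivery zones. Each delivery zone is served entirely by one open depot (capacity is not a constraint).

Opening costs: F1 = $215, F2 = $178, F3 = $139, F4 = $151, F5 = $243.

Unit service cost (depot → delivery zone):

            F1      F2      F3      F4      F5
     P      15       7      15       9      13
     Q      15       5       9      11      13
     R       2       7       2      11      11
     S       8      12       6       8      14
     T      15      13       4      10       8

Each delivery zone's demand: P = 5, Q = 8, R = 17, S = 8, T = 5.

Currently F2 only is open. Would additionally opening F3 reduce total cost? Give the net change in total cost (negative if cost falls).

Current service cost with {F2}: 355.
Adding F3: each delivery zone re-picks its cheapest; new service cost 177, saving 178.
Extra fixed cost: 139. Net change = 139 − 178 = -39.
(Totals: 533 → 494.)

Yes — net change −39 (cost falls by 39).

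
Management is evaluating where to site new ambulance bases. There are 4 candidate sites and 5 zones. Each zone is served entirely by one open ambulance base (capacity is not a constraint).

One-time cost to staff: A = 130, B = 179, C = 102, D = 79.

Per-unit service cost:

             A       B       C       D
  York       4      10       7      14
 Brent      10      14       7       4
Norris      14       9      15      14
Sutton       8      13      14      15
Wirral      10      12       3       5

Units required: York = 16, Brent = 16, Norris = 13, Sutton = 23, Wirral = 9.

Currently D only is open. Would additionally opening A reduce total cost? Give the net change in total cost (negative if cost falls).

Yes — net change −191 (cost falls by 191).

Current service cost with {D}: 860.
Adding A: each zone re-picks its cheapest; new service cost 539, saving 321.
Extra fixed cost: 130. Net change = 130 − 321 = -191.
(Totals: 939 → 748.)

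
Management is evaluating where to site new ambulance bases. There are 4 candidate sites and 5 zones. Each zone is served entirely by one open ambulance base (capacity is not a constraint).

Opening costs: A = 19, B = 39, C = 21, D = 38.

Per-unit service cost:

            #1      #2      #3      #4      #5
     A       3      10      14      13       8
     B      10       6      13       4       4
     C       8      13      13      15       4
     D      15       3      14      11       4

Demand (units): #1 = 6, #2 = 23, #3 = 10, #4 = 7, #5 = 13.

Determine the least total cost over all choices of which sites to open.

For any fixed open set, each zone goes to its cheapest open site; total = fixed + service.
{A, B, D}: #1→A 3·6=18, #2→D 3·23=69, #3→B 13·10=130, #4→B 4·7=28, #5→B 4·13=52. Service 297; fixed 96; total 393.
{A, D}: service 356 + fixed 57 = 413
{A, B, C, D}: service 297 + fixed 117 = 414
{A}: #1→A 3·6=18, #2→A 10·23=230, #3→A 14·10=140, #4→A 13·7=91, #5→A 8·13=104. Service 583; fixed 19; total 602.
(All 15 nonempty subsets were checked; A, B and D is lowest.)

Minimum total cost: 393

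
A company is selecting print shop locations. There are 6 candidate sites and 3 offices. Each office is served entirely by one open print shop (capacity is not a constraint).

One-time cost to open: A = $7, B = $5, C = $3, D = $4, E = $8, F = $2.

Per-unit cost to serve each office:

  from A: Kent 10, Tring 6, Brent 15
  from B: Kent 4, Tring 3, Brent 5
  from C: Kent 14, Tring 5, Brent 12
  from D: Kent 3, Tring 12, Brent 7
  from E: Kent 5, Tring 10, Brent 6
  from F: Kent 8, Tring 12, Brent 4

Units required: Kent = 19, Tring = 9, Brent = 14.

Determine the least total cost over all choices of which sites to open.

For any fixed open set, each office goes to its cheapest open site; total = fixed + service.
{B, D, F}: Kent→D 3·19=57, Tring→B 3·9=27, Brent→F 4·14=56. Service 140; fixed 11; total 151.
{B, C, D, F}: Kent→D 3·19=57, Tring→B 3·9=27, Brent→F 4·14=56. Service 140; fixed 14; total 154.
{A, B, D, F}: service 140 + fixed 18 = 158
{A, B, C, D, E, F}: service 140 + fixed 29 = 169
No other subset beats 151.

Minimum total cost: 151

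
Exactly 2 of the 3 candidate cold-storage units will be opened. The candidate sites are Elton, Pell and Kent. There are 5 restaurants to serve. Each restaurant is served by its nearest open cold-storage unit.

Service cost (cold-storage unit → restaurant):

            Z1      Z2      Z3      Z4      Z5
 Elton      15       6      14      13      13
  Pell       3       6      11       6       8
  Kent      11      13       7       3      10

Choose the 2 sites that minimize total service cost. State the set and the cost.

With exactly 2 open, each restaurant uses its cheapest among the chosen.
{Pell, Kent}: Z1→Pell 3, Z2→Pell 6, Z3→Kent 7, Z4→Kent 3, Z5→Pell 8. Service cost 27.
{Elton, Pell}: service cost 34
{Elton, Kent}: service cost 37
Among all 3 size-2 choices, {Pell, Kent} is lowest.

Choose Pell and Kent; total service cost 27.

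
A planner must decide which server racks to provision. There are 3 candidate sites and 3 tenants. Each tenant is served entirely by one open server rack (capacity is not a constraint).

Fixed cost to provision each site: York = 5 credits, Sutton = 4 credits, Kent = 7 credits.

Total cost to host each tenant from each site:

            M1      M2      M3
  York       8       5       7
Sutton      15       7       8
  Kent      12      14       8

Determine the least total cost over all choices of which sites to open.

For any fixed open set, each tenant goes to its cheapest open site; total = fixed + service.
{York}: M1→York 8, M2→York 5, M3→York 7. Service 20; fixed 5; total 25.
{York, Sutton}: service 20 + fixed 9 = 29
{York, Kent}: M1→York 8, M2→York 5, M3→York 7. Service 20; fixed 12; total 32.
{York, Sutton, Kent}: service 20 + fixed 16 = 36
No other subset beats 25.

Minimum total cost: 25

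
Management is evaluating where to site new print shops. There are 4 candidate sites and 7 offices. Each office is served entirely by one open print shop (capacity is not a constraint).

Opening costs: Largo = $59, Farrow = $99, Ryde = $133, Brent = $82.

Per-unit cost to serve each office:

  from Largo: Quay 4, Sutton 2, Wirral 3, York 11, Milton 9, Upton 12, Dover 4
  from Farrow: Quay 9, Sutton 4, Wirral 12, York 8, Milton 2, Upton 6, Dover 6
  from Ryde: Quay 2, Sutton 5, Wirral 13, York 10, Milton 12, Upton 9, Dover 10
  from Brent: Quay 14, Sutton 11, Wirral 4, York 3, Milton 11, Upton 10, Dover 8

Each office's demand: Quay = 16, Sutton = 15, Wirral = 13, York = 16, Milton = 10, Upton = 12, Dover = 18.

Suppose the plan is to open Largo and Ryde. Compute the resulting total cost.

Total cost: 723

Each office is assigned to its cheapest site among the open ones.
{Largo, Ryde}: Quay→Ryde 2·16=32, Sutton→Largo 2·15=30, Wirral→Largo 3·13=39, York→Ryde 10·16=160, Milton→Largo 9·10=90, Upton→Ryde 9·12=108, Dover→Largo 4·18=72. Service 531; fixed 192; total 723.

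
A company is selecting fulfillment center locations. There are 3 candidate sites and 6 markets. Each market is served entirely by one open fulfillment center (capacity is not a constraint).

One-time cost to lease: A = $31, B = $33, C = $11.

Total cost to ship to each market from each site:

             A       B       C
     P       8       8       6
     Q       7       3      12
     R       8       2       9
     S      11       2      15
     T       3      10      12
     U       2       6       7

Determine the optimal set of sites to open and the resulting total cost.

Open B only; minimum total cost 64.

For any fixed open set, each market goes to its cheapest open site; total = fixed + service.
{B}: P→B 8, Q→B 3, R→B 2, S→B 2, T→B 10, U→B 6. Service 31; fixed 33; total 64.
{A}: P→A 8, Q→A 7, R→A 8, S→A 11, T→A 3, U→A 2. Service 39; fixed 31; total 70.
{C}: P→C 6, Q→C 12, R→C 9, S→C 15, T→C 12, U→C 7. Service 61; fixed 11; total 72.
{A, B, C}: P→C 6, Q→B 3, R→B 2, S→B 2, T→A 3, U→A 2. Service 18; fixed 75; total 93.
No other subset beats 64.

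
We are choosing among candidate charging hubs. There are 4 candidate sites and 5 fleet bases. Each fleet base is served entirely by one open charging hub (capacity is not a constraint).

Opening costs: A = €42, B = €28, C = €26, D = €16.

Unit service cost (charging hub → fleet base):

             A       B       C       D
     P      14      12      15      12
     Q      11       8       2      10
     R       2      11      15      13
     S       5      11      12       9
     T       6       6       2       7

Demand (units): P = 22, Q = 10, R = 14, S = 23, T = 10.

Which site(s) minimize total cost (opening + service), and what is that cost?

For any fixed open set, each fleet base goes to its cheapest open site; total = fixed + service.
{A, C, D}: P→D 12·22=264, Q→C 2·10=20, R→A 2·14=28, S→A 5·23=115, T→C 2·10=20. Service 447; fixed 84; total 531.
{A, B, C}: P→B 12·22=264, Q→C 2·10=20, R→A 2·14=28, S→A 5·23=115, T→C 2·10=20. Service 447; fixed 96; total 543.
{A, B, C, D}: service 447 + fixed 112 = 559
{D}: service 823 + fixed 16 = 839
No other subset beats 531.

Open A, C and D; minimum total cost 531.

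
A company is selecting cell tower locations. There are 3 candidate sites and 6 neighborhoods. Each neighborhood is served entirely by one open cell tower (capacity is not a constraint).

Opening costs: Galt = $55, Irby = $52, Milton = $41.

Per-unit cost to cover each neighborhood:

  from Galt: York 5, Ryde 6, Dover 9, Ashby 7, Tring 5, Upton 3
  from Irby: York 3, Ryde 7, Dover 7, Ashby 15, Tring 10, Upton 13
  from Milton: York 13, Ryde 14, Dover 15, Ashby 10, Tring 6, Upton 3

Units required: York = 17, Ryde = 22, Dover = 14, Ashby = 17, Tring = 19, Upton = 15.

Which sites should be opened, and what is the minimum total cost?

Open Galt and Irby; minimum total cost 647.

For any fixed open set, each neighborhood goes to its cheapest open site; total = fixed + service.
{Galt, Irby}: York→Irby 3·17=51, Ryde→Galt 6·22=132, Dover→Irby 7·14=98, Ashby→Galt 7·17=119, Tring→Galt 5·19=95, Upton→Galt 3·15=45. Service 540; fixed 107; total 647.
{Galt}: service 602 + fixed 55 = 657
{Galt, Irby, Milton}: service 540 + fixed 148 = 688
{Milton}: York→Milton 13·17=221, Ryde→Milton 14·22=308, Dover→Milton 15·14=210, Ashby→Milton 10·17=170, Tring→Milton 6·19=114, Upton→Milton 3·15=45. Service 1068; fixed 41; total 1109.
No other subset beats 647.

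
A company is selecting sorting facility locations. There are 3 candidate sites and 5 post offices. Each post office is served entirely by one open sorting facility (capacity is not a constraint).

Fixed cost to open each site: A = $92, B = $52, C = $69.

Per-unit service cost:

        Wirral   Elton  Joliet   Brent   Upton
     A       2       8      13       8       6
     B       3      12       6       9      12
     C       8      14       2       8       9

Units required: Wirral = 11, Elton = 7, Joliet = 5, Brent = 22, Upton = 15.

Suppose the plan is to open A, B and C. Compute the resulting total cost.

Total cost: 567

Each post office is assigned to its cheapest site among the open ones.
{A, B, C}: Wirral→A 2·11=22, Elton→A 8·7=56, Joliet→C 2·5=10, Brent→A 8·22=176, Upton→A 6·15=90. Service 354; fixed 213; total 567.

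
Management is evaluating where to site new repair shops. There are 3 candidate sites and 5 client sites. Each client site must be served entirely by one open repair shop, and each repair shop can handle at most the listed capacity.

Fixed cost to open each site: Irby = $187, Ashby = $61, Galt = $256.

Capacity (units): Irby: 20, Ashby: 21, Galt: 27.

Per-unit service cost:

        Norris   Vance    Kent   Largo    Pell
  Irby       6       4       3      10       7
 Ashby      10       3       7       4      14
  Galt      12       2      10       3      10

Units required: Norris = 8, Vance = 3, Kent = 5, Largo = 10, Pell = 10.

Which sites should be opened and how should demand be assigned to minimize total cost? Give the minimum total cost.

Minimum total cost: 450

Open {Irby, Ashby}: Norris→Irby 6·8=48, Vance→Ashby 3·3=9, Kent→Ashby 7·5=35, Largo→Ashby 4·10=40, Pell→Irby 7·10=70.
Loads: Irby carries 18/20, Ashby carries 18/21. Service 202; fixed 248; total 450.
Next best feasible plan costs 462.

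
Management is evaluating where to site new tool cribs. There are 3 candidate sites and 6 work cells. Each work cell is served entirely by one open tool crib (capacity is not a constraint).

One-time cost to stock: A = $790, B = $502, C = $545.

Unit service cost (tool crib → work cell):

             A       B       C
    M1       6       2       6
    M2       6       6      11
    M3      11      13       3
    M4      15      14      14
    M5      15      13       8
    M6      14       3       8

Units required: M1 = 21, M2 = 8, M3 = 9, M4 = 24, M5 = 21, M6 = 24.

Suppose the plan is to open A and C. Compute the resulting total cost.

Each work cell is assigned to its cheapest site among the open ones.
{A, C}: M1→A 6·21=126, M2→A 6·8=48, M3→C 3·9=27, M4→C 14·24=336, M5→C 8·21=168, M6→C 8·24=192. Service 897; fixed 1335; total 2232.

Total cost: 2232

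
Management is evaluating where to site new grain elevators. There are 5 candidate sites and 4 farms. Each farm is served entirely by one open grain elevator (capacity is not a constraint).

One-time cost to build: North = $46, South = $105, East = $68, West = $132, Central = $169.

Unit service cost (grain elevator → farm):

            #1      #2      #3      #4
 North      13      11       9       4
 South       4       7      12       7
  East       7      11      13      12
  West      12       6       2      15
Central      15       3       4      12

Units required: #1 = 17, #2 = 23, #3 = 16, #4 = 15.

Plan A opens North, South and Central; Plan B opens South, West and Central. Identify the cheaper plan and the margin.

Plan A is cheaper by 99.

Plan A: {North, South, Central}: #1→South 4·17=68, #2→Central 3·23=69, #3→Central 4·16=64, #4→North 4·15=60. Service 261; fixed 320; total 581.
Plan B: {South, West, Central}: #1→South 4·17=68, #2→Central 3·23=69, #3→West 2·16=32, #4→South 7·15=105. Service 274; fixed 406; total 680.
Difference: |581 − 680| = 99.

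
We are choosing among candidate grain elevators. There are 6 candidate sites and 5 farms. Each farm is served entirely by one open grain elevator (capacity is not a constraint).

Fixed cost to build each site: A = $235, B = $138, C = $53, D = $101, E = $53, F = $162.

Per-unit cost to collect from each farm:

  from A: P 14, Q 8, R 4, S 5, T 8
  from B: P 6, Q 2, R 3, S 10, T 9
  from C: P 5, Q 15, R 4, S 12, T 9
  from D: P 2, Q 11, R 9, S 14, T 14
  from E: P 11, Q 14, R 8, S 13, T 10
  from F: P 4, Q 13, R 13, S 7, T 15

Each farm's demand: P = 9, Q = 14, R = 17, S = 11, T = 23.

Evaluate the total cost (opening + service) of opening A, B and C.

Total cost: 789

Each farm is assigned to its cheapest site among the open ones.
{A, B, C}: P→C 5·9=45, Q→B 2·14=28, R→B 3·17=51, S→A 5·11=55, T→A 8·23=184. Service 363; fixed 426; total 789.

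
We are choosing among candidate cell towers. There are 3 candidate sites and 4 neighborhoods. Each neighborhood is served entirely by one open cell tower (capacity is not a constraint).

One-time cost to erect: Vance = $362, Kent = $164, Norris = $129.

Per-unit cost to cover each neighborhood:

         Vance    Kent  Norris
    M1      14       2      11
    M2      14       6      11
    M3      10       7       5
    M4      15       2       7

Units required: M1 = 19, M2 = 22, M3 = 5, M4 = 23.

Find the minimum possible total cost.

For any fixed open set, each neighborhood goes to its cheapest open site; total = fixed + service.
{Kent}: M1→Kent 2·19=38, M2→Kent 6·22=132, M3→Kent 7·5=35, M4→Kent 2·23=46. Service 251; fixed 164; total 415.
{Kent, Norris}: service 241 + fixed 293 = 534
{Norris}: M1→Norris 11·19=209, M2→Norris 11·22=242, M3→Norris 5·5=25, M4→Norris 7·23=161. Service 637; fixed 129; total 766.
{Vance, Kent, Norris}: service 241 + fixed 655 = 896
No other subset beats 415.

Minimum total cost: 415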